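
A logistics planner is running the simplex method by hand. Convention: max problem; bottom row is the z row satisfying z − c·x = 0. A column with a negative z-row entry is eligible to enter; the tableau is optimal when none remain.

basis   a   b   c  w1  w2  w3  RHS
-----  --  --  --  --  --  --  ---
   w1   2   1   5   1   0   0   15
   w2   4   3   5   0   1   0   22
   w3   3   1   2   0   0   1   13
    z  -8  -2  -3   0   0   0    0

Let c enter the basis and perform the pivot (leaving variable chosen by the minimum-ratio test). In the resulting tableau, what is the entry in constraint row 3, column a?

Ratio test on column c — row 1: 15/5 = 3; row 2: 22/5 = 22/5; row 3: 13/2 = 13/2. Minimum is 3 at row 1 (w1 leaves); pivot element 5.
Divide row 1 by 5; eliminate column c from the other rows.
Row 3 update in column a: 3 − 2·(2/5) = 11/5.

11/5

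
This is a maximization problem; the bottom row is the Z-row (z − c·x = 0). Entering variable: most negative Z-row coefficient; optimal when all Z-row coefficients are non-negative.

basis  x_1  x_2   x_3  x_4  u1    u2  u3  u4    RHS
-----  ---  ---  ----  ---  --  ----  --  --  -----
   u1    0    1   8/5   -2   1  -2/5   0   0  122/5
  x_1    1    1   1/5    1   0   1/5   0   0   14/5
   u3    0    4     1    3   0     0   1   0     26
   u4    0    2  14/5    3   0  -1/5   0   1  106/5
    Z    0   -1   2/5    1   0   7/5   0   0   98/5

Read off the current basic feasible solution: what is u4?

u4 is basic (row 4); its value is the RHS of that row, 106/5.

106/5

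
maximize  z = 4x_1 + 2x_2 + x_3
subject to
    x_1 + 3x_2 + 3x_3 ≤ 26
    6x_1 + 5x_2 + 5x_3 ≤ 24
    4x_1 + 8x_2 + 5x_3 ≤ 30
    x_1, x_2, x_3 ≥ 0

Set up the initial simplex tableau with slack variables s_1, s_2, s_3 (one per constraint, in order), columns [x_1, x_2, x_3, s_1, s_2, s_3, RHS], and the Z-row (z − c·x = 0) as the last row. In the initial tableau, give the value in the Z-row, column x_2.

The Z-row carries the negated objective coefficients: the x_2 entry is -2.

-2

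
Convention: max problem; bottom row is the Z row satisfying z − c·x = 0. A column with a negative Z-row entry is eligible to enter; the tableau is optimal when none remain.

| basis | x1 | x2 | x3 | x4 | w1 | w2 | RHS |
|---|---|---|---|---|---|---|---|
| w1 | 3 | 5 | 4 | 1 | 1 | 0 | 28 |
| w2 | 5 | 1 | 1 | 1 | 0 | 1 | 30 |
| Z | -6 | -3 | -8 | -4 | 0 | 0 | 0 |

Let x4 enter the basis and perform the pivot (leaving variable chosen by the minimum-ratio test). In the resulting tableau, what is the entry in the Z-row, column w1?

Ratio test on column x4 — row 1: 28/1 = 28; row 2: 30/1 = 30. Minimum is 28 at row 1 (w1 leaves); pivot element 1.
Divide row 1 by 1; eliminate column x4 from the other rows.
Z-row update in column w1: 0 − (-4)·1 = 4.

4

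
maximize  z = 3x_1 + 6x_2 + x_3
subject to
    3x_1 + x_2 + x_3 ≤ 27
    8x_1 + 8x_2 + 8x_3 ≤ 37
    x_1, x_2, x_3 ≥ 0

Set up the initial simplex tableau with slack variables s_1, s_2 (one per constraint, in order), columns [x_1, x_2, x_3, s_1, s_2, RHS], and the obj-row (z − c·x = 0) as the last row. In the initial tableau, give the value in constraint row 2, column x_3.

Constraint 2 has coefficient 8 on x_3.

8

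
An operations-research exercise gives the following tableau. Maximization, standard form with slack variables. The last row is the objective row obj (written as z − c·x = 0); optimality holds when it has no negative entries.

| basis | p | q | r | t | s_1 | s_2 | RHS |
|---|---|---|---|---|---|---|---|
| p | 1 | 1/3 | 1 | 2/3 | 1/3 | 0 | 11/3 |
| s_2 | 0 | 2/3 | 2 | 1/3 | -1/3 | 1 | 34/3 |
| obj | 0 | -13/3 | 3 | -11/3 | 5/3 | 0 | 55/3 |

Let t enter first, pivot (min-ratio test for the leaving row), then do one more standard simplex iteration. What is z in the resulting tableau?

66

Ratio test on column t — row 1: (11/3)/(2/3) = 11/2; row 2: (34/3)/(1/3) = 34. Minimum is 11/2 at row 1 (p leaves); pivot element 2/3.
Pivot on row 1; the obj-row RHS becomes 55/3 − (-11/3)·(11/2) = 77/2.
Next entering variable (most negative obj-row entry -5/2): q.
Ratio test on column q — row 1: (11/2)/(1/2) = 11; row 2: (19/2)/(1/2) = 19. Minimum is 11 at row 1 (t leaves); pivot element 1/2.
After the second pivot the obj-row RHS is 77/2 − (-5/2)·11 = 66.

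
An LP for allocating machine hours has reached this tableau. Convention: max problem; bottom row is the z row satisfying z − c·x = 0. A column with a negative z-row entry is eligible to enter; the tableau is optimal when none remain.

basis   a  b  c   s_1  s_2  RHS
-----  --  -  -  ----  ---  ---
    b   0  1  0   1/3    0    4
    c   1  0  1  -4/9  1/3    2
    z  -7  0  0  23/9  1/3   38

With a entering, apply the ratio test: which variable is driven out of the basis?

c

Column a entries and ratios — b: 0 ≤ 0, skip; c: 2/1 = 2.
Smallest ratio is 2 in the row of c, so c leaves.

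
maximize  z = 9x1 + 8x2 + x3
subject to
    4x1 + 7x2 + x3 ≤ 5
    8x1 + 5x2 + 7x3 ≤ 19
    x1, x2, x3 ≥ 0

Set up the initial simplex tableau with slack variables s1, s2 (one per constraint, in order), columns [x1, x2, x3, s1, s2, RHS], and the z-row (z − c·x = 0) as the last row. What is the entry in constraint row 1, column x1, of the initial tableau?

4

Constraint 1 has coefficient 4 on x1.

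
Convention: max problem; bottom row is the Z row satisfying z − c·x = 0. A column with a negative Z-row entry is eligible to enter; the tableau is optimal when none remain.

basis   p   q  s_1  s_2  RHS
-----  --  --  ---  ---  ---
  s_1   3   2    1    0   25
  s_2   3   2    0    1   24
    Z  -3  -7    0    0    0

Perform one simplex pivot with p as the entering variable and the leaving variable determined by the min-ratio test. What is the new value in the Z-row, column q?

Ratio test on column p — row 1: 25/3 = 25/3; row 2: 24/3 = 8. Minimum is 8 at row 2 (s_2 leaves); pivot element 3.
Divide row 2 by 3; eliminate column p from the other rows.
Z-row update in column q: -7 − (-3)·(2/3) = -5.

-5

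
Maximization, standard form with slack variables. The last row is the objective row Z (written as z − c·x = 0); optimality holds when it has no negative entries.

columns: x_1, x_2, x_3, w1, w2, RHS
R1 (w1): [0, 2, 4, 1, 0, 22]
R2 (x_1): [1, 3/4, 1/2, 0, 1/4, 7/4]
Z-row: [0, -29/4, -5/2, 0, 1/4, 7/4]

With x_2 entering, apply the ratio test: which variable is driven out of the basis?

Column x_2 entries and ratios — w1: 22/2 = 11; x_1: (7/4)/(3/4) = 7/3.
Smallest ratio is 7/3 in the row of x_1, so x_1 leaves.

x_1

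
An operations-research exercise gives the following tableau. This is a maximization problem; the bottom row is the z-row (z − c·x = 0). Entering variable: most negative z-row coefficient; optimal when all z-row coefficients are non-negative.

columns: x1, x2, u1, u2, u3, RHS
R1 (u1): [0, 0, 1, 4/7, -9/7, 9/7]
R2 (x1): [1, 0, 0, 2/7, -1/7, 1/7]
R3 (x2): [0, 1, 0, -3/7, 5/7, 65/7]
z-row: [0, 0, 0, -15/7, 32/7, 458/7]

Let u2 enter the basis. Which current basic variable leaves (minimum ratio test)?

Column u2 entries and ratios — u1: (9/7)/(4/7) = 9/4; x1: (1/7)/(2/7) = 1/2; x2: -3/7 ≤ 0, skip.
Smallest ratio is 1/2 in the row of x1, so x1 leaves.

x1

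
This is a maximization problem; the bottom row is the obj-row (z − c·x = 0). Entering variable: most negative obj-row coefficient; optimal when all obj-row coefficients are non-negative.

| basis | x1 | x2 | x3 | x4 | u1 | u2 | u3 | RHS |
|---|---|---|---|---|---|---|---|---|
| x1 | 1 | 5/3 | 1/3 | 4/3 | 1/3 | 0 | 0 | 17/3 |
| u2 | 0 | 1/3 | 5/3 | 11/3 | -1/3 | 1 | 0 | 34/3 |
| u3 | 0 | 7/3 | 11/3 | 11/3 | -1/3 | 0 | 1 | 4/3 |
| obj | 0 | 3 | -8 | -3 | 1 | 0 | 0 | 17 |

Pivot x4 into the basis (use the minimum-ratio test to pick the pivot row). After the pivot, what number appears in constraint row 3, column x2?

Ratio test on column x4 — row 1: (17/3)/(4/3) = 17/4; row 2: (34/3)/(11/3) = 34/11; row 3: (4/3)/(11/3) = 4/11. Minimum is 4/11 at row 3 (u3 leaves); pivot element 11/3.
Divide row 3 by 11/3; eliminate column x4 from the other rows.
In the new row 3, the x2 entry is the old entry divided by the pivot: (7/3)/(11/3) = 7/11.

7/11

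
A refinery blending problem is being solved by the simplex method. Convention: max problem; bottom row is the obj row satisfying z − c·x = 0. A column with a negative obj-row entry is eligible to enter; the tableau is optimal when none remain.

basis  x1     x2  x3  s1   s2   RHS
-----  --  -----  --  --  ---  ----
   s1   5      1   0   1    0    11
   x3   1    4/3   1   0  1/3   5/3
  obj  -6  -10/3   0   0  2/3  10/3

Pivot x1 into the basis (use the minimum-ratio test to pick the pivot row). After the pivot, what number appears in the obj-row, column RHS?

Ratio test on column x1 — row 1: 11/5 = 11/5; row 2: (5/3)/1 = 5/3. Minimum is 5/3 at row 2 (x3 leaves); pivot element 1.
Divide row 2 by 1; eliminate column x1 from the other rows.
obj-row update in column RHS: 10/3 − (-6)·(5/3) = 40/3.

40/3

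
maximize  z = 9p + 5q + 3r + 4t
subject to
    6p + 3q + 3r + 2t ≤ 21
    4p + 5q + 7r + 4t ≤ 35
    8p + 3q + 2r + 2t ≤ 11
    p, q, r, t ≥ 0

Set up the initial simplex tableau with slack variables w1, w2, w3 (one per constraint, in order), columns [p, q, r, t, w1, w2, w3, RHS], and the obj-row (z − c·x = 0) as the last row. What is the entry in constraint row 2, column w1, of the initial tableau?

0

Slack w1 belongs to constraint 1; its column is the unit vector e_1, so the entry in row 2 is 0.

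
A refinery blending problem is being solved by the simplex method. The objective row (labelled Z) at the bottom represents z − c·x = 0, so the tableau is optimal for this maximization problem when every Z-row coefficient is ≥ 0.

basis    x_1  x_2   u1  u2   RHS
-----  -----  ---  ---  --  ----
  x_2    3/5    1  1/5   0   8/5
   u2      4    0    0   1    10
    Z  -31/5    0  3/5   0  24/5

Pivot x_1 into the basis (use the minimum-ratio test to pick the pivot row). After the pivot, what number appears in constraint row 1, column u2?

Ratio test on column x_1 — row 1: (8/5)/(3/5) = 8/3; row 2: 10/4 = 5/2. Minimum is 5/2 at row 2 (u2 leaves); pivot element 4.
Divide row 2 by 4; eliminate column x_1 from the other rows.
Row 1 update in column u2: 0 − (3/5)·(1/4) = -3/20.

-3/20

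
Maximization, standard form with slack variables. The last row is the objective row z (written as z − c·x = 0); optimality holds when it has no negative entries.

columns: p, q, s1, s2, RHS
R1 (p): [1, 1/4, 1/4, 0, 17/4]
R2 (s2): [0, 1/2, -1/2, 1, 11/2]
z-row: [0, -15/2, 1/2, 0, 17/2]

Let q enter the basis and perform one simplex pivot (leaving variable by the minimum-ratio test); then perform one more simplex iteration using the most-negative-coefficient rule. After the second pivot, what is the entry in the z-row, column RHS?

112

Ratio test on column q — row 1: (17/4)/(1/4) = 17; row 2: (11/2)/(1/2) = 11. Minimum is 11 at row 2 (s2 leaves); pivot element 1/2.
Divide row 2 by 1/2; eliminate column q from the other rows.
Second iteration: most negative z-row entry is -7 in column s1, so s1 enters.
Ratio test on column s1 — row 1: (3/2)/(1/2) = 3; row 2: entry -1 ≤ 0. Minimum is 3 at row 1 (p leaves); pivot element 1/2.
Divide row 1 by 1/2; eliminate column s1 from the other rows.
After both pivots, the entry at the z-row, column RHS is 112.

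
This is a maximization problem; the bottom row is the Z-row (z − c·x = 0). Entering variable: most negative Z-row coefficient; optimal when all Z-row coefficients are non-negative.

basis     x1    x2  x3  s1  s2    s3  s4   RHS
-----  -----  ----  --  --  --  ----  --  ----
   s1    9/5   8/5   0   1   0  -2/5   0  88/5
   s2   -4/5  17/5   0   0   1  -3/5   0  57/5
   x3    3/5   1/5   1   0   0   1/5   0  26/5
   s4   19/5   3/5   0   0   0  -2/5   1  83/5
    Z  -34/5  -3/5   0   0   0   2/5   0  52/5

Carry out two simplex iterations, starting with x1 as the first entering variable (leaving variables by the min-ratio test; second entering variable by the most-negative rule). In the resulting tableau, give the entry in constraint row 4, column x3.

Ratio test on column x1 — row 1: (88/5)/(9/5) = 88/9; row 2: entry -4/5 ≤ 0; row 3: (26/5)/(3/5) = 26/3; row 4: (83/5)/(19/5) = 83/19. Minimum is 83/19 at row 4 (s4 leaves); pivot element 19/5.
Divide row 4 by 19/5; eliminate column x1 from the other rows.
Second iteration: most negative Z-row entry is -6/19 in column s3, so s3 enters.
Ratio test on column s3 — row 1: entry -4/19 ≤ 0; row 2: entry -13/19 ≤ 0; row 3: (49/19)/(5/19) = 49/5; row 4: entry -2/19 ≤ 0. Minimum is 49/5 at row 3 (x3 leaves); pivot element 5/19.
Divide row 3 by 5/19; eliminate column s3 from the other rows.
After both pivots, the entry at constraint row 4, column x3 is 2/5.

2/5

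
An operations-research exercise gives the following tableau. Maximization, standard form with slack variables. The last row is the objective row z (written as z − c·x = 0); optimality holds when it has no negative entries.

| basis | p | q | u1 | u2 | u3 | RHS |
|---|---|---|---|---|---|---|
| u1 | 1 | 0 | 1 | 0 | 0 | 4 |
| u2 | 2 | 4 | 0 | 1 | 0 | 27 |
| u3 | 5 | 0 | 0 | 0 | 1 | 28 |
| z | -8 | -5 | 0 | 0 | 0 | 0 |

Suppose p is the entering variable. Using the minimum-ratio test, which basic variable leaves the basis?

Column p entries and ratios — u1: 4/1 = 4; u2: 27/2 = 27/2; u3: 28/5 = 28/5.
Smallest ratio is 4 in the row of u1, so u1 leaves.

u1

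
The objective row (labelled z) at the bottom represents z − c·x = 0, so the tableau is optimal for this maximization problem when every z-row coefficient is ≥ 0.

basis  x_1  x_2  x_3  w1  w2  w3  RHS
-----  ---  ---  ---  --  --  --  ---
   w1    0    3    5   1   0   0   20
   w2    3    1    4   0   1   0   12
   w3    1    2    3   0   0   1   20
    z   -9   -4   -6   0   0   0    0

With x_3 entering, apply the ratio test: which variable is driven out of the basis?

w2

Column x_3 entries and ratios — w1: 20/5 = 4; w2: 12/4 = 3; w3: 20/3 = 20/3.
Smallest ratio is 3 in the row of w2, so w2 leaves.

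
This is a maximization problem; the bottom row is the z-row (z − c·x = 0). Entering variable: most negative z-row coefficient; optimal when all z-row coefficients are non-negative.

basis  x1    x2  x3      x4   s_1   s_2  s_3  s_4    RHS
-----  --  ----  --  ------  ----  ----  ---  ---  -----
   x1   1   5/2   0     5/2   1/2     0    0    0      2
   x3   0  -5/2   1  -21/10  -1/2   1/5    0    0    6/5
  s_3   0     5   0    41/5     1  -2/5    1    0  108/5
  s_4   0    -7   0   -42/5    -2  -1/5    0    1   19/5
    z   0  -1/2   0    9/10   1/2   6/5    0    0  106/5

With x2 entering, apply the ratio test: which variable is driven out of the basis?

x1

Column x2 entries and ratios — x1: 2/(5/2) = 4/5; x3: -5/2 ≤ 0, skip; s_3: (108/5)/5 = 108/25; s_4: -7 ≤ 0, skip.
Smallest ratio is 4/5 in the row of x1, so x1 leaves.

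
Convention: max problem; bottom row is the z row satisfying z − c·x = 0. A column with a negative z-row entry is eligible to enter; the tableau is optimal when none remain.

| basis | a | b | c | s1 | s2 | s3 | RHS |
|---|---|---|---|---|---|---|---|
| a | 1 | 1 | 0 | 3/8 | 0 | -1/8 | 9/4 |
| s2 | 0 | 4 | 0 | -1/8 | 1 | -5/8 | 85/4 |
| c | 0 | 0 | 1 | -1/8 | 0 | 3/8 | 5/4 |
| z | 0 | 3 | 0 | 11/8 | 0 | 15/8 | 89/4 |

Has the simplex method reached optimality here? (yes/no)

Every z-row coefficient is ≥ 0, so the tableau is optimal.

yes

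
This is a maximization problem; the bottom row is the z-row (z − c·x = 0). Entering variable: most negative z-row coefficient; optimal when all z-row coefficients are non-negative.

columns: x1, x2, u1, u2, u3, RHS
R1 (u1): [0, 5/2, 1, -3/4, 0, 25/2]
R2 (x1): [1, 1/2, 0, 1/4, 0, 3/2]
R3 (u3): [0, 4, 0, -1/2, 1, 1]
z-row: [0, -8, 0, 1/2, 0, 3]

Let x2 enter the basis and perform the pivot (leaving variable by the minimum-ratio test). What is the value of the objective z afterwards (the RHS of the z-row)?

5

Ratio test on column x2 — row 1: (25/2)/(5/2) = 5; row 2: (3/2)/(1/2) = 3; row 3: 1/4 = 1/4. Minimum is 1/4 at row 3 (u3 leaves); pivot element 4.
Pivot on row 3; the z-row RHS becomes 3 − (-8)·(1/4) = 5.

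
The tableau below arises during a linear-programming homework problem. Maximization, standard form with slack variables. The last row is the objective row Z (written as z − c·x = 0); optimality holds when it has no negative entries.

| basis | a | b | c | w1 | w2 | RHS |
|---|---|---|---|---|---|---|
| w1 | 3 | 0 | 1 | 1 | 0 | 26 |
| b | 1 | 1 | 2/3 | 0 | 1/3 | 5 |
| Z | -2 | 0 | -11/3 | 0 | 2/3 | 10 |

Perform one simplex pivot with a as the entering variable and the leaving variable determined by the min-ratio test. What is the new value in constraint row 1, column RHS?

Ratio test on column a — row 1: 26/3 = 26/3; row 2: 5/1 = 5. Minimum is 5 at row 2 (b leaves); pivot element 1.
Divide row 2 by 1; eliminate column a from the other rows.
Row 1 update in column RHS: 26 − 3·5 = 11.

11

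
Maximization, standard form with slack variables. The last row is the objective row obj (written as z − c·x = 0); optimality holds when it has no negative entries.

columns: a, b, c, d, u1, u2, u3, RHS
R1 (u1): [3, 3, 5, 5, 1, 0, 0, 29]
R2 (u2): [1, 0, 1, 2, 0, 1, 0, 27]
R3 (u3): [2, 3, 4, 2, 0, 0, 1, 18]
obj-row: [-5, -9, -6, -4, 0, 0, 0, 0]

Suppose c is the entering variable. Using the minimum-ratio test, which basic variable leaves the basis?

Column c entries and ratios — u1: 29/5 = 29/5; u2: 27/1 = 27; u3: 18/4 = 9/2.
Smallest ratio is 9/2 in the row of u3, so u3 leaves.

u3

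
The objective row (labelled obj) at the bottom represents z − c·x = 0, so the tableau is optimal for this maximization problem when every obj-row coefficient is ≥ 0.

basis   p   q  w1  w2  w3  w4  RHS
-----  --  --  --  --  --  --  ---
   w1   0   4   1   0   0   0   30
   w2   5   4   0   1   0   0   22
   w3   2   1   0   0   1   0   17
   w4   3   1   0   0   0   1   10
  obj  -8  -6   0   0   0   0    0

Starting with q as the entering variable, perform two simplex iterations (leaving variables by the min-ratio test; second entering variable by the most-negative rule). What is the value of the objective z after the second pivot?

240/7

Ratio test on column q — row 1: 30/4 = 15/2; row 2: 22/4 = 11/2; row 3: 17/1 = 17; row 4: 10/1 = 10. Minimum is 11/2 at row 2 (w2 leaves); pivot element 4.
Pivot on row 2; the obj-row RHS becomes 0 − (-6)·(11/2) = 33.
Next entering variable (most negative obj-row entry -1/2): p.
Ratio test on column p — row 1: entry -5 ≤ 0; row 2: (11/2)/(5/4) = 22/5; row 3: (23/2)/(3/4) = 46/3; row 4: (9/2)/(7/4) = 18/7. Minimum is 18/7 at row 4 (w4 leaves); pivot element 7/4.
After the second pivot the obj-row RHS is 33 − (-1/2)·(18/7) = 240/7.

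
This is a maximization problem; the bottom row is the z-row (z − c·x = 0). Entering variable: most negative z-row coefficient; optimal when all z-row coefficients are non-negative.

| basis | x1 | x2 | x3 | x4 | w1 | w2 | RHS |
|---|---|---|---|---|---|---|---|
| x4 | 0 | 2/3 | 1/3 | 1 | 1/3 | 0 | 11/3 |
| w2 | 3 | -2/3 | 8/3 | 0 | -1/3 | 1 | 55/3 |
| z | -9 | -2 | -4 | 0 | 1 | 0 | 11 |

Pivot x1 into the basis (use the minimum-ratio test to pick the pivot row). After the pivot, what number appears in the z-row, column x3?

Ratio test on column x1 — row 1: entry 0 ≤ 0; row 2: (55/3)/3 = 55/9. Minimum is 55/9 at row 2 (w2 leaves); pivot element 3.
Divide row 2 by 3; eliminate column x1 from the other rows.
z-row update in column x3: -4 − (-9)·(8/9) = 4.

4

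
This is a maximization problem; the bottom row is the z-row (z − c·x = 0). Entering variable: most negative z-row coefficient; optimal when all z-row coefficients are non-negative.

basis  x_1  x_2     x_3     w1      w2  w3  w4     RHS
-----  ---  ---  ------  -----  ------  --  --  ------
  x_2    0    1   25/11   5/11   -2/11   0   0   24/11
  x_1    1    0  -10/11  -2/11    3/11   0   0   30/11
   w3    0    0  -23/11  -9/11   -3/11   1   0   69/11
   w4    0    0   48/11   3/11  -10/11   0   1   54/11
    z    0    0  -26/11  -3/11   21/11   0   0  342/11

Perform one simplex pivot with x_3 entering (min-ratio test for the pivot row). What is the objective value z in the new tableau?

Ratio test on column x_3 — row 1: (24/11)/(25/11) = 24/25; row 2: entry -10/11 ≤ 0; row 3: entry -23/11 ≤ 0; row 4: (54/11)/(48/11) = 9/8. Minimum is 24/25 at row 1 (x_2 leaves); pivot element 25/11.
Pivot on row 1; the z-row RHS becomes 342/11 − (-26/11)·(24/25) = 834/25.

834/25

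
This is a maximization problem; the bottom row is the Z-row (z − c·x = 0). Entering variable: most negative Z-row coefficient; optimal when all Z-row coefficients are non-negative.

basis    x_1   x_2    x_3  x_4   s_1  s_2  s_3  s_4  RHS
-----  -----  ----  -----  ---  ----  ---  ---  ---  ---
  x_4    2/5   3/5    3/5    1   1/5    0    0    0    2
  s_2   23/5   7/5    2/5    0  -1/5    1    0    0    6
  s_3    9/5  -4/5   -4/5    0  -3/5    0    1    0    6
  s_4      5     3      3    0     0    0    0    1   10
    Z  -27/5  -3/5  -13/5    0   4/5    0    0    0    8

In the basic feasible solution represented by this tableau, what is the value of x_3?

0

x_3 is not in the basis, so in the current basic feasible solution x_3 = 0.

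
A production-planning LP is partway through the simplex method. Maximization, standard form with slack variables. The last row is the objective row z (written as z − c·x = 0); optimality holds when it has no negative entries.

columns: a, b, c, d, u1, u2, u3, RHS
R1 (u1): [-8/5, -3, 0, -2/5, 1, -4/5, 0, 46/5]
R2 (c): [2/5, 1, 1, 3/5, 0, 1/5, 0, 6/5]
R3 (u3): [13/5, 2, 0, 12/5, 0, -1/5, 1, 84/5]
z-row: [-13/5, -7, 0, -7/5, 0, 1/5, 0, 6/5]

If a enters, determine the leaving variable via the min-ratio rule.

c

Column a entries and ratios — u1: -8/5 ≤ 0, skip; c: (6/5)/(2/5) = 3; u3: (84/5)/(13/5) = 84/13.
Smallest ratio is 3 in the row of c, so c leaves.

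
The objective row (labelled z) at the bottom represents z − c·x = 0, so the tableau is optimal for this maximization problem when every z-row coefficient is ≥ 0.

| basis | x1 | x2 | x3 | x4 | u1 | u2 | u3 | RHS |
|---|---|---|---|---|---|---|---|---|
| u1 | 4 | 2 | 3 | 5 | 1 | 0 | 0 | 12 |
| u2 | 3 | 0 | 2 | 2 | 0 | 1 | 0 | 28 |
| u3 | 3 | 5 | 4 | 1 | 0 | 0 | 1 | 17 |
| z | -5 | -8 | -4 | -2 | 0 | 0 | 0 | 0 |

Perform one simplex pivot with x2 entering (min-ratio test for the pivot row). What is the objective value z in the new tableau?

136/5

Ratio test on column x2 — row 1: 12/2 = 6; row 2: entry 0 ≤ 0; row 3: 17/5 = 17/5. Minimum is 17/5 at row 3 (u3 leaves); pivot element 5.
Pivot on row 3; the z-row RHS becomes 0 − (-8)·(17/5) = 136/5.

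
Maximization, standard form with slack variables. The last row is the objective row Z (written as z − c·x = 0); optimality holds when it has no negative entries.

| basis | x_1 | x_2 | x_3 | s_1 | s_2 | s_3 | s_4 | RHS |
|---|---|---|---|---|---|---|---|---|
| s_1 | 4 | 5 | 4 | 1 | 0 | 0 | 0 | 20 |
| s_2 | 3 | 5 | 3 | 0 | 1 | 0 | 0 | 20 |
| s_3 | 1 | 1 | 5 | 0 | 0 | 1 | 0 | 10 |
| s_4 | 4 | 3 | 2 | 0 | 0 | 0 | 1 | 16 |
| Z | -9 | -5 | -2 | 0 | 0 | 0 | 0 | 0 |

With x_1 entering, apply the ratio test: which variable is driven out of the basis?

s_4

Column x_1 entries and ratios — s_1: 20/4 = 5; s_2: 20/3 = 20/3; s_3: 10/1 = 10; s_4: 16/4 = 4.
Smallest ratio is 4 in the row of s_4, so s_4 leaves.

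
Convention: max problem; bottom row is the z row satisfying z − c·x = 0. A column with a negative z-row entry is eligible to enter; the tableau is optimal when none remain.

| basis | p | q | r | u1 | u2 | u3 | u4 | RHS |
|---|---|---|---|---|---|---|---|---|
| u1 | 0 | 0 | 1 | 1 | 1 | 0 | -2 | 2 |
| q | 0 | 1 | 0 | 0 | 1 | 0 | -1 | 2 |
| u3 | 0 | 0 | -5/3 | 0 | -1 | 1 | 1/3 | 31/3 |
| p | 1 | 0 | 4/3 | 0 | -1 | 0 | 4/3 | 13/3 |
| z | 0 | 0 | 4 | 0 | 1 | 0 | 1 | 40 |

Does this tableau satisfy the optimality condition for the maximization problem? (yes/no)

yes

Every z-row coefficient is ≥ 0, so the tableau is optimal.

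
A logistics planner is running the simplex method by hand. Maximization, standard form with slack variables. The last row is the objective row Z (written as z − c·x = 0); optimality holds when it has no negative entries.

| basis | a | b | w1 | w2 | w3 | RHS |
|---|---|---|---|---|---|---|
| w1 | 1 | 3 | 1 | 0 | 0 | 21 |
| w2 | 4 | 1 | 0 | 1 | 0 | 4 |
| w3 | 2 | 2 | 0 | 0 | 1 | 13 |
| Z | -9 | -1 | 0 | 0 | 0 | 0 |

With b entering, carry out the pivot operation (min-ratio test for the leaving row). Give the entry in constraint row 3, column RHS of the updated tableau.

5

Ratio test on column b — row 1: 21/3 = 7; row 2: 4/1 = 4; row 3: 13/2 = 13/2. Minimum is 4 at row 2 (w2 leaves); pivot element 1.
Divide row 2 by 1; eliminate column b from the other rows.
Row 3 update in column RHS: 13 − 2·4 = 5.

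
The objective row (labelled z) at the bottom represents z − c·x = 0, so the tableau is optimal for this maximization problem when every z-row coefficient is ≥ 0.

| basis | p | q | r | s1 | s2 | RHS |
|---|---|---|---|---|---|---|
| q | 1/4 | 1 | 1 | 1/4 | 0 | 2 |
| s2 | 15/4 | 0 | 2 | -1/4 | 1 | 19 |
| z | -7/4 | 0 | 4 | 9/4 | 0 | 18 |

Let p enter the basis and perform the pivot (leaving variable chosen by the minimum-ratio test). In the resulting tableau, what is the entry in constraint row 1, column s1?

Ratio test on column p — row 1: 2/(1/4) = 8; row 2: 19/(15/4) = 76/15. Minimum is 76/15 at row 2 (s2 leaves); pivot element 15/4.
Divide row 2 by 15/4; eliminate column p from the other rows.
Row 1 update in column s1: 1/4 − (1/4)·(-1/15) = 4/15.

4/15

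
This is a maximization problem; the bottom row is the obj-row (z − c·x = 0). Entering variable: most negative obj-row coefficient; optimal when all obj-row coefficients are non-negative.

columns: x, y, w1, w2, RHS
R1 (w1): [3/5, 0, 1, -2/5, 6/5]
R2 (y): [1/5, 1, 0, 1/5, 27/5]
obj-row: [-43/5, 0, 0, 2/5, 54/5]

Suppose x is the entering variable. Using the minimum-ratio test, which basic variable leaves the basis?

w1

Column x entries and ratios — w1: (6/5)/(3/5) = 2; y: (27/5)/(1/5) = 27.
Smallest ratio is 2 in the row of w1, so w1 leaves.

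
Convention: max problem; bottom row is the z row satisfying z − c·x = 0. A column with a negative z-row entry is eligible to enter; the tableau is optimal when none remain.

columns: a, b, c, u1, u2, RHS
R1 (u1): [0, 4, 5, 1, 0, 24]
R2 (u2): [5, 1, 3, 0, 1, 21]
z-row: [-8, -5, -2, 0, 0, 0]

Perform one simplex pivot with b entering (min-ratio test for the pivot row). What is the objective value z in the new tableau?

30

Ratio test on column b — row 1: 24/4 = 6; row 2: 21/1 = 21. Minimum is 6 at row 1 (u1 leaves); pivot element 4.
Pivot on row 1; the z-row RHS becomes 0 − (-5)·6 = 30.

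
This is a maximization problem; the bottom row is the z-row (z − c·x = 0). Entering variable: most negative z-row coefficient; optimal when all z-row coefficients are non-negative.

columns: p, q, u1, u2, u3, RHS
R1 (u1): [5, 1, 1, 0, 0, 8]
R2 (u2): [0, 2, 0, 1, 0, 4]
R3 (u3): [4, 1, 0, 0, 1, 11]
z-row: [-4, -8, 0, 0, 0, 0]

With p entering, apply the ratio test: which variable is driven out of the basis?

u1

Column p entries and ratios — u1: 8/5 = 8/5; u2: 0 ≤ 0, skip; u3: 11/4 = 11/4.
Smallest ratio is 8/5 in the row of u1, so u1 leaves.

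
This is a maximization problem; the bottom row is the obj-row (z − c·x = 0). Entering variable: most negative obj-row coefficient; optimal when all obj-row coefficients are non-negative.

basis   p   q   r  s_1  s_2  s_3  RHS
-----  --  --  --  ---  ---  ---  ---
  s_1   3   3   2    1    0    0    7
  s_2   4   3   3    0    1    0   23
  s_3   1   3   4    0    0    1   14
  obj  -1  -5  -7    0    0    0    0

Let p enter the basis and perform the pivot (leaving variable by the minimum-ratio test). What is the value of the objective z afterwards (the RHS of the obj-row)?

Ratio test on column p — row 1: 7/3 = 7/3; row 2: 23/4 = 23/4; row 3: 14/1 = 14. Minimum is 7/3 at row 1 (s_1 leaves); pivot element 3.
Pivot on row 1; the obj-row RHS becomes 0 − (-1)·(7/3) = 7/3.

7/3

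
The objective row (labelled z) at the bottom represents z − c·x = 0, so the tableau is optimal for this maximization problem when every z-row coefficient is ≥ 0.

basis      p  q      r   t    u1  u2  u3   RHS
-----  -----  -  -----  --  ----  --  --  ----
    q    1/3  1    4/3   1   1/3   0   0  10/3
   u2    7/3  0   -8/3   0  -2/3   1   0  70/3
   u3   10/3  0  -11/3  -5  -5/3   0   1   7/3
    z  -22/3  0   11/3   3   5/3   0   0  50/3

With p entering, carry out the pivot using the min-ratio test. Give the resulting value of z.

Ratio test on column p — row 1: (10/3)/(1/3) = 10; row 2: (70/3)/(7/3) = 10; row 3: (7/3)/(10/3) = 7/10. Minimum is 7/10 at row 3 (u3 leaves); pivot element 10/3.
Pivot on row 3; the z-row RHS becomes 50/3 − (-22/3)·(7/10) = 109/5.

109/5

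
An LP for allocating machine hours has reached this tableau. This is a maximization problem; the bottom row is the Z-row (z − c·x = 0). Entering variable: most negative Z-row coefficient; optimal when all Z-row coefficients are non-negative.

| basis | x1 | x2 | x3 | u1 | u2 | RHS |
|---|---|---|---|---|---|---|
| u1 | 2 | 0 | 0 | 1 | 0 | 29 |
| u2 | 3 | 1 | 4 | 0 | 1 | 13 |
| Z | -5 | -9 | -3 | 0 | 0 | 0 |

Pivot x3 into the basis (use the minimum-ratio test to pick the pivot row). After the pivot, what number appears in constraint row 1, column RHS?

Ratio test on column x3 — row 1: entry 0 ≤ 0; row 2: 13/4 = 13/4. Minimum is 13/4 at row 2 (u2 leaves); pivot element 4.
Divide row 2 by 4; eliminate column x3 from the other rows.
Row 1 update in column RHS: 29 − 0·(13/4) = 29.

29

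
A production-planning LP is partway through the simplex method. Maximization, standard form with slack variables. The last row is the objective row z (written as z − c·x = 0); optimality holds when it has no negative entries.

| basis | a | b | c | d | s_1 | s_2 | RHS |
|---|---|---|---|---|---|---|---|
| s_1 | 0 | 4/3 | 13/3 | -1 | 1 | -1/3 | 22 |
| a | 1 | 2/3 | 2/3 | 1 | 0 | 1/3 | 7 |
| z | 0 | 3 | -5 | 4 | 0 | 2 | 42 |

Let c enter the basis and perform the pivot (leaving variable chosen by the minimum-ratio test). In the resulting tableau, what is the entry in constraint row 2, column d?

15/13

Ratio test on column c — row 1: 22/(13/3) = 66/13; row 2: 7/(2/3) = 21/2. Minimum is 66/13 at row 1 (s_1 leaves); pivot element 13/3.
Divide row 1 by 13/3; eliminate column c from the other rows.
Row 2 update in column d: 1 − (2/3)·(-3/13) = 15/13.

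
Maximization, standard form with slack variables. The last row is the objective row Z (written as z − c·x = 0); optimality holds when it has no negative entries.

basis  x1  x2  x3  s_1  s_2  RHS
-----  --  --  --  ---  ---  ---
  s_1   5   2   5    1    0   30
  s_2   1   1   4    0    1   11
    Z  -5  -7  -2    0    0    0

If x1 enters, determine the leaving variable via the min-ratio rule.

s_1

Column x1 entries and ratios — s_1: 30/5 = 6; s_2: 11/1 = 11.
Smallest ratio is 6 in the row of s_1, so s_1 leaves.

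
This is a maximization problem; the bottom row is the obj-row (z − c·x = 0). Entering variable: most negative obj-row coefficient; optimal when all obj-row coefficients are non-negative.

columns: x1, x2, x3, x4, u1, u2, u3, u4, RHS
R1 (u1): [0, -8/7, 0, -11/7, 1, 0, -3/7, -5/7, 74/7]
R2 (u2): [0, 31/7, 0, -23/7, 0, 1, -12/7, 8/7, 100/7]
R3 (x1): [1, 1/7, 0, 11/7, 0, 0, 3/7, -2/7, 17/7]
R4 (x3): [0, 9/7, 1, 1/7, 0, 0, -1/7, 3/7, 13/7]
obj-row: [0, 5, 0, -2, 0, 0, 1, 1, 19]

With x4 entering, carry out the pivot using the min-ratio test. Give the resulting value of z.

Ratio test on column x4 — row 1: entry -11/7 ≤ 0; row 2: entry -23/7 ≤ 0; row 3: (17/7)/(11/7) = 17/11; row 4: (13/7)/(1/7) = 13. Minimum is 17/11 at row 3 (x1 leaves); pivot element 11/7.
Pivot on row 3; the obj-row RHS becomes 19 − (-2)·(17/11) = 243/11.

243/11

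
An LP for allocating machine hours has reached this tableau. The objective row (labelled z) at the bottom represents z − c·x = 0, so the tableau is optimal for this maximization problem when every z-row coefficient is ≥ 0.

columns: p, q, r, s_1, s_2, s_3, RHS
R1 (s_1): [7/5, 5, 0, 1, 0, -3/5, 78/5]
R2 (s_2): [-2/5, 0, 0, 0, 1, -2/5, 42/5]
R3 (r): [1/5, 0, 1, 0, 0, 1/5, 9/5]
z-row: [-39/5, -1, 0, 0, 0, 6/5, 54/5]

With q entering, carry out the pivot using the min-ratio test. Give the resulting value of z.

Ratio test on column q — row 1: (78/5)/5 = 78/25; row 2: entry 0 ≤ 0; row 3: entry 0 ≤ 0. Minimum is 78/25 at row 1 (s_1 leaves); pivot element 5.
Pivot on row 1; the z-row RHS becomes 54/5 − (-1)·(78/25) = 348/25.

348/25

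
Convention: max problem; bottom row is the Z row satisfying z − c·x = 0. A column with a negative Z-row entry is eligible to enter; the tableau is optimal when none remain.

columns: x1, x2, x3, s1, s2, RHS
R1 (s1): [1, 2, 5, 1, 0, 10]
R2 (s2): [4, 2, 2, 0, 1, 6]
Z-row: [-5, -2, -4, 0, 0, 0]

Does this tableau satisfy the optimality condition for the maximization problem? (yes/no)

The Z-row has a negative entry -5 in column x1, so it is not optimal.

no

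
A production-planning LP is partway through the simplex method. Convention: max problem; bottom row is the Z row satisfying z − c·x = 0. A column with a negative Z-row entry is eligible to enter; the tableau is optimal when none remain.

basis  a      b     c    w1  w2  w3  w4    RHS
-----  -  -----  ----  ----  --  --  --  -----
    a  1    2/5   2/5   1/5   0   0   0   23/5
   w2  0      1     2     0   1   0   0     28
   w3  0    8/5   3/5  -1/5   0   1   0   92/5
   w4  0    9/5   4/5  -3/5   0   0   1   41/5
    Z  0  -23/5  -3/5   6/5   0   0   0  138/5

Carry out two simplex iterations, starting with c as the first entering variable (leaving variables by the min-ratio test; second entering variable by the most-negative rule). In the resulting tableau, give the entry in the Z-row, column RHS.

Ratio test on column c — row 1: (23/5)/(2/5) = 23/2; row 2: 28/2 = 14; row 3: (92/5)/(3/5) = 92/3; row 4: (41/5)/(4/5) = 41/4. Minimum is 41/4 at row 4 (w4 leaves); pivot element 4/5.
Divide row 4 by 4/5; eliminate column c from the other rows.
Second iteration: most negative Z-row entry is -13/4 in column b, so b enters.
Ratio test on column b — row 1: entry -1/2 ≤ 0; row 2: entry -7/2 ≤ 0; row 3: (49/4)/(1/4) = 49; row 4: (41/4)/(9/4) = 41/9. Minimum is 41/9 at row 4 (c leaves); pivot element 9/4.
Divide row 4 by 9/4; eliminate column b from the other rows.
After both pivots, the entry at the Z-row, column RHS is 437/9.

437/9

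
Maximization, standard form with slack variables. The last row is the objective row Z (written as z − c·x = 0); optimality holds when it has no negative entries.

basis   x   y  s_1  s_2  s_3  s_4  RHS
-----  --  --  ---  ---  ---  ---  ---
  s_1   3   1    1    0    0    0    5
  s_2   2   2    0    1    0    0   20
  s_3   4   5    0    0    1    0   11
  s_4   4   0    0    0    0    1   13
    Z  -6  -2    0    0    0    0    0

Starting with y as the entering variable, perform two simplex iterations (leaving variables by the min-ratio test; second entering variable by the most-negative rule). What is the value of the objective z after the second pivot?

Ratio test on column y — row 1: 5/1 = 5; row 2: 20/2 = 10; row 3: 11/5 = 11/5; row 4: entry 0 ≤ 0. Minimum is 11/5 at row 3 (s_3 leaves); pivot element 5.
Pivot on row 3; the Z-row RHS becomes 0 − (-2)·(11/5) = 22/5.
Next entering variable (most negative Z-row entry -22/5): x.
Ratio test on column x — row 1: (14/5)/(11/5) = 14/11; row 2: (78/5)/(2/5) = 39; row 3: (11/5)/(4/5) = 11/4; row 4: 13/4 = 13/4. Minimum is 14/11 at row 1 (s_1 leaves); pivot element 11/5.
After the second pivot the Z-row RHS is 22/5 − (-22/5)·(14/11) = 10.

10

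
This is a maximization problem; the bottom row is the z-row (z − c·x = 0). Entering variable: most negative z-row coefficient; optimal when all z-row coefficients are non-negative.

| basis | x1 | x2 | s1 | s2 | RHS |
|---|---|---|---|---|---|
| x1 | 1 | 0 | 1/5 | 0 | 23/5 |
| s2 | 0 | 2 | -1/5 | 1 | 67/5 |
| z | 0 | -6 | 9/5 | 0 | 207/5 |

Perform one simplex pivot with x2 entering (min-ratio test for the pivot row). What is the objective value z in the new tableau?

408/5

Ratio test on column x2 — row 1: entry 0 ≤ 0; row 2: (67/5)/2 = 67/10. Minimum is 67/10 at row 2 (s2 leaves); pivot element 2.
Pivot on row 2; the z-row RHS becomes 207/5 − (-6)·(67/10) = 408/5.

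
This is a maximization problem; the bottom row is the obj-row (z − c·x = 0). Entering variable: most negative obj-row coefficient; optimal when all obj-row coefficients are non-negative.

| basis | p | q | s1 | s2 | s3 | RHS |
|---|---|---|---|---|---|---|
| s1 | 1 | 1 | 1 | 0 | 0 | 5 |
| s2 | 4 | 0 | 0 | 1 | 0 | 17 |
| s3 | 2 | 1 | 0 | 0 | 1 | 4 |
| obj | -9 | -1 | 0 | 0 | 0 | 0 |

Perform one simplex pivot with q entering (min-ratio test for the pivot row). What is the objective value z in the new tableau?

Ratio test on column q — row 1: 5/1 = 5; row 2: entry 0 ≤ 0; row 3: 4/1 = 4. Minimum is 4 at row 3 (s3 leaves); pivot element 1.
Pivot on row 3; the obj-row RHS becomes 0 − (-1)·4 = 4.

4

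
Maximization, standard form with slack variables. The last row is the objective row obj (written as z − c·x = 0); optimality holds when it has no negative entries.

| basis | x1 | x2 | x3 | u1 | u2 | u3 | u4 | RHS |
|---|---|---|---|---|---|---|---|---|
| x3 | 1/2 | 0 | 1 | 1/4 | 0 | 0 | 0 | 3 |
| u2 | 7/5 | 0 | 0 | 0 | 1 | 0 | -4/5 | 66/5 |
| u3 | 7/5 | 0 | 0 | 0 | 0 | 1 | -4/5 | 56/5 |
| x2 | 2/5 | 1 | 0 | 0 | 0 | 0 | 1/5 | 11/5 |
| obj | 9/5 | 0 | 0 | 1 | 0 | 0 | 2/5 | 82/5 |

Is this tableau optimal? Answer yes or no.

Every obj-row coefficient is ≥ 0, so the tableau is optimal.

yes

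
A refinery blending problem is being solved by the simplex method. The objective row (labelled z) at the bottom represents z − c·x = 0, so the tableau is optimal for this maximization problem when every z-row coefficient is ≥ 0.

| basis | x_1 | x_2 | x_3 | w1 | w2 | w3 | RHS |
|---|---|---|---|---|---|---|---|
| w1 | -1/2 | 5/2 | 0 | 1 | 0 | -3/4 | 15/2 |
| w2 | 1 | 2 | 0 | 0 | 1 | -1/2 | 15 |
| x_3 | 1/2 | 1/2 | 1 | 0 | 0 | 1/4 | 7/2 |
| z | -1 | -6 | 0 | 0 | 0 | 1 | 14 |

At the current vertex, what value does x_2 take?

x_2 is not in the basis, so in the current basic feasible solution x_2 = 0.

0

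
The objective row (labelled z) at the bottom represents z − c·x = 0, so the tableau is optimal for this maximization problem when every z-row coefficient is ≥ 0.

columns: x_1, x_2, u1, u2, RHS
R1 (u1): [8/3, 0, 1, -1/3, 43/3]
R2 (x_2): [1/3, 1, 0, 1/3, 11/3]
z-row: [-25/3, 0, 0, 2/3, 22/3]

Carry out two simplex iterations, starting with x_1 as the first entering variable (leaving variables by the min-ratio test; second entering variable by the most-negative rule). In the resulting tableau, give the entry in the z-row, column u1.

3

Ratio test on column x_1 — row 1: (43/3)/(8/3) = 43/8; row 2: (11/3)/(1/3) = 11. Minimum is 43/8 at row 1 (u1 leaves); pivot element 8/3.
Divide row 1 by 8/3; eliminate column x_1 from the other rows.
Second iteration: most negative z-row entry is -3/8 in column u2, so u2 enters.
Ratio test on column u2 — row 1: entry -1/8 ≤ 0; row 2: (15/8)/(3/8) = 5. Minimum is 5 at row 2 (x_2 leaves); pivot element 3/8.
Divide row 2 by 3/8; eliminate column u2 from the other rows.
After both pivots, the entry at the z-row, column u1 is 3.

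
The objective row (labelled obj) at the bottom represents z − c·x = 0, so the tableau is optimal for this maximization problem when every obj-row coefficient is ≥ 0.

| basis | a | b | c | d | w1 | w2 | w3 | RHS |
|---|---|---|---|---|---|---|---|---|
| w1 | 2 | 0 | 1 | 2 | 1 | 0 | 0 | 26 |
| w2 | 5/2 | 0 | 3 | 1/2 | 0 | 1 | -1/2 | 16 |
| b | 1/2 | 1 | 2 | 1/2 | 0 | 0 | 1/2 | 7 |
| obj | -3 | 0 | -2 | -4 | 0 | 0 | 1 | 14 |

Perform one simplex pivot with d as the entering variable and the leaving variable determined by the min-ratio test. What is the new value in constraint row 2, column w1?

Ratio test on column d — row 1: 26/2 = 13; row 2: 16/(1/2) = 32; row 3: 7/(1/2) = 14. Minimum is 13 at row 1 (w1 leaves); pivot element 2.
Divide row 1 by 2; eliminate column d from the other rows.
Row 2 update in column w1: 0 − (1/2)·(1/2) = -1/4.

-1/4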